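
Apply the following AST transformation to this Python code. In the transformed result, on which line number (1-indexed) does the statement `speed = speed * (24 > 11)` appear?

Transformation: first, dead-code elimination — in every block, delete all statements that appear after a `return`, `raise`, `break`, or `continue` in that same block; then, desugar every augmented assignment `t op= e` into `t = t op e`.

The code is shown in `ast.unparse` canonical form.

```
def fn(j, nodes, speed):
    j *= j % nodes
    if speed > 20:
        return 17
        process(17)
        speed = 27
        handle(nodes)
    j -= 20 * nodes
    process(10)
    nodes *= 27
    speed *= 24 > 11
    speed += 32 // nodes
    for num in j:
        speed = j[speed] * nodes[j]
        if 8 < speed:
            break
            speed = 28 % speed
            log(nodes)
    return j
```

8

Transformed code:
def fn(j, nodes, speed):
    j = j * (j % nodes)
    if speed > 20:
        return 17
    j = j - 20 * nodes
    process(10)
    nodes = nodes * 27
    speed = speed * (24 > 11)
    speed = speed + 32 // nodes
    for num in j:
        speed = j[speed] * nodes[j]
        if 8 < speed:
            break
    return j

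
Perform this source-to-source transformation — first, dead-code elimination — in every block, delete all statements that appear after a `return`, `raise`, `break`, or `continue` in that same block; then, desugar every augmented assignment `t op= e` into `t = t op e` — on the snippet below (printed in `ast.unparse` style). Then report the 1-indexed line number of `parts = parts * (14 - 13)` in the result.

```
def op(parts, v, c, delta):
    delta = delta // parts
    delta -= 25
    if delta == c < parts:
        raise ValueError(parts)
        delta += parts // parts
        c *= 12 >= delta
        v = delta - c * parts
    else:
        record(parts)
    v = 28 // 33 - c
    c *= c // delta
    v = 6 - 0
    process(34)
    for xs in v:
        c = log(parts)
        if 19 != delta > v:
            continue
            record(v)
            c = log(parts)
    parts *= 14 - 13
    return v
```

16

Transformed code:
def op(parts, v, c, delta):
    delta = delta // parts
    delta = delta - 25
    if delta == c < parts:
        raise ValueError(parts)
    else:
        record(parts)
    v = 28 // 33 - c
    c = c * (c // delta)
    v = 6 - 0
    process(34)
    for xs in v:
        c = log(parts)
        if 19 != delta > v:
            continue
    parts = parts * (14 - 13)
    return v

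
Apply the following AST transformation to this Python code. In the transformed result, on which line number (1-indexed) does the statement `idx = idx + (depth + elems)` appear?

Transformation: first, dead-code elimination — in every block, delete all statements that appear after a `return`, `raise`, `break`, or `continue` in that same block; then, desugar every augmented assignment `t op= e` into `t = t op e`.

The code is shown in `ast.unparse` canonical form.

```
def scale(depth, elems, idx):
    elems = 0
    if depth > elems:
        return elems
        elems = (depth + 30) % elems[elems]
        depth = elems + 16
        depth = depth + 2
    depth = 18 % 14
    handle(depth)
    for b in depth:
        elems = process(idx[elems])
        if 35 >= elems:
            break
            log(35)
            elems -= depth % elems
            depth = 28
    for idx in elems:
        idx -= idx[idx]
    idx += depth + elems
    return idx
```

13

Transformed code:
def scale(depth, elems, idx):
    elems = 0
    if depth > elems:
        return elems
    depth = 18 % 14
    handle(depth)
    for b in depth:
        elems = process(idx[elems])
        if 35 >= elems:
            break
    for idx in elems:
        idx = idx - idx[idx]
    idx = idx + (depth + elems)
    return idx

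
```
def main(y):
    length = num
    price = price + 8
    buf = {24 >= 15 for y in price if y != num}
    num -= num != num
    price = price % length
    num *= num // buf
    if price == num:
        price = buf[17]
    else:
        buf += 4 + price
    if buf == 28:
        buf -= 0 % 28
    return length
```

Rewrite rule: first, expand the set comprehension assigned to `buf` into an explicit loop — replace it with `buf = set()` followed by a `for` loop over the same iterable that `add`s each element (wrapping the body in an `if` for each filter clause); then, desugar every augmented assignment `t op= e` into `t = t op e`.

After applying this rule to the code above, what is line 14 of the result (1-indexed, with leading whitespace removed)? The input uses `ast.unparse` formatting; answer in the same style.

Transformed code:
def main(y):
    length = num
    price = price + 8
    buf = set()
    for y in price:
        if y != num:
            buf.add(24 >= 15)
    num = num - (num != num)
    price = price % length
    num = num * (num // buf)
    if price == num:
        price = buf[17]
    else:
        buf = buf + (4 + price)
    if buf == 28:
        buf = buf - 0 % 28
    return length

buf = buf + (4 + price)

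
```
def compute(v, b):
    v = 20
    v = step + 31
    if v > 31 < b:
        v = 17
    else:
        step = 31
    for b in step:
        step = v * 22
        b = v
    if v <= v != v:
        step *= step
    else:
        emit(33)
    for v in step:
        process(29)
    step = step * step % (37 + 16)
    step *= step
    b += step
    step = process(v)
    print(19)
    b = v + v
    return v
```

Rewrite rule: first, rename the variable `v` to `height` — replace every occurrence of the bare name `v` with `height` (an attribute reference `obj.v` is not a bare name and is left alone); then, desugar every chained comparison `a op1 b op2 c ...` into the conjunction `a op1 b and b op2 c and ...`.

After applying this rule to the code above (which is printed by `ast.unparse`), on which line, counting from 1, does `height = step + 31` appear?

3

Transformed code:
def compute(height, b):
    height = 20
    height = step + 31
    if height > 31 and 31 < b:
        height = 17
    else:
        step = 31
    for b in step:
        step = height * 22
        b = height
    if height <= height and height != height:
        step *= step
    else:
        emit(33)
    for height in step:
        process(29)
    step = step * step % (37 + 16)
    step *= step
    b += step
    step = process(height)
    print(19)
    b = height + height
    return height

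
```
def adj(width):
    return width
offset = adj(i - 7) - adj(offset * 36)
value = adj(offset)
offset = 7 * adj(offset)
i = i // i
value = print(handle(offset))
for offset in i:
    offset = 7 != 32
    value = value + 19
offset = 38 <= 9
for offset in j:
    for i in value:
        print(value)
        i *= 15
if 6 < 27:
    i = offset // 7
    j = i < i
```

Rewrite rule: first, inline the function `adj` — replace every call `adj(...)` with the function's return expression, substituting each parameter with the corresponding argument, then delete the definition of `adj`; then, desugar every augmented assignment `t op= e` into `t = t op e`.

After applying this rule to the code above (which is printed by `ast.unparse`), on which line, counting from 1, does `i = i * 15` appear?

13

Transformed code:
offset = i - 7 - offset * 36
value = offset
offset = 7 * offset
i = i // i
value = print(handle(offset))
for offset in i:
    offset = 7 != 32
    value = value + 19
offset = 38 <= 9
for offset in j:
    for i in value:
        print(value)
        i = i * 15
if 6 < 27:
    i = offset // 7
    j = i < i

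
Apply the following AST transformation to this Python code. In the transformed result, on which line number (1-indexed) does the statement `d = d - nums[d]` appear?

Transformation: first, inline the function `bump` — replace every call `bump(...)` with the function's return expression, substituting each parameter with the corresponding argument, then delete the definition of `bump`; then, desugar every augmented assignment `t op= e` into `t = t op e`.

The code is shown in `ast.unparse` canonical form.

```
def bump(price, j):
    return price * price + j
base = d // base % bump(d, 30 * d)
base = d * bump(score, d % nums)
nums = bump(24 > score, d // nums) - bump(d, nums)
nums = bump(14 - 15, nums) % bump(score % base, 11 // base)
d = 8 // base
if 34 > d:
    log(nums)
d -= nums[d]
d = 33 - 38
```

Transformed code:
base = d // base % (d * d + 30 * d)
base = d * (score * score + d % nums)
nums = (24 > score) * (24 > score) + d // nums - (d * d + nums)
nums = ((14 - 15) * (14 - 15) + nums) % (score % base * (score % base) + 11 // base)
d = 8 // base
if 34 > d:
    log(nums)
d = d - nums[d]
d = 33 - 38

8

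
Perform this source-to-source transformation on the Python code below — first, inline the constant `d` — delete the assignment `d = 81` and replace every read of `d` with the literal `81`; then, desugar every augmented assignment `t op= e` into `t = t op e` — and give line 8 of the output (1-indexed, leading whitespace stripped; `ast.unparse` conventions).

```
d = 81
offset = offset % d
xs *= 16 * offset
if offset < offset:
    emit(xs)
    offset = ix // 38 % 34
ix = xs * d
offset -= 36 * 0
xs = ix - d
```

xs = ix - 81

Transformed code:
offset = offset % 81
xs = xs * (16 * offset)
if offset < offset:
    emit(xs)
    offset = ix // 38 % 34
ix = xs * 81
offset = offset - 36 * 0
xs = ix - 81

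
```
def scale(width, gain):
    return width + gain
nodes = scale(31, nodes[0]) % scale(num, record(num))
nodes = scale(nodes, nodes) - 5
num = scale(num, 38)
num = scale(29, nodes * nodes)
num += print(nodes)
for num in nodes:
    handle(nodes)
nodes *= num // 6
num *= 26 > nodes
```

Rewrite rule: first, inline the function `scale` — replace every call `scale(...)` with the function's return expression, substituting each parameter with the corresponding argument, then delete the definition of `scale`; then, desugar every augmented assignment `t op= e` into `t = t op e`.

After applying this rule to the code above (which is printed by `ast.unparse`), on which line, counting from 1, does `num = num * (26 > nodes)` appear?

Transformed code:
nodes = (31 + nodes[0]) % (num + record(num))
nodes = nodes + nodes - 5
num = num + 38
num = 29 + nodes * nodes
num = num + print(nodes)
for num in nodes:
    handle(nodes)
nodes = nodes * (num // 6)
num = num * (26 > nodes)

9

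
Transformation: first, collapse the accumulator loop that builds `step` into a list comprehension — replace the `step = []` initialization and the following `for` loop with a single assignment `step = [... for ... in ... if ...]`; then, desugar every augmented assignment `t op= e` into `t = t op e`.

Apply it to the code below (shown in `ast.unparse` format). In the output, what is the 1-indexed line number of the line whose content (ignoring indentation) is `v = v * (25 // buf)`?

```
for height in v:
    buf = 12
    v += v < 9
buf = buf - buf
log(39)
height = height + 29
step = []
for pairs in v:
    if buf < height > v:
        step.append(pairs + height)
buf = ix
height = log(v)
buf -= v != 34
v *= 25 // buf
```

11

Transformed code:
for height in v:
    buf = 12
    v = v + (v < 9)
buf = buf - buf
log(39)
height = height + 29
step = [pairs + height for pairs in v if buf < height > v]
buf = ix
height = log(v)
buf = buf - (v != 34)
v = v * (25 // buf)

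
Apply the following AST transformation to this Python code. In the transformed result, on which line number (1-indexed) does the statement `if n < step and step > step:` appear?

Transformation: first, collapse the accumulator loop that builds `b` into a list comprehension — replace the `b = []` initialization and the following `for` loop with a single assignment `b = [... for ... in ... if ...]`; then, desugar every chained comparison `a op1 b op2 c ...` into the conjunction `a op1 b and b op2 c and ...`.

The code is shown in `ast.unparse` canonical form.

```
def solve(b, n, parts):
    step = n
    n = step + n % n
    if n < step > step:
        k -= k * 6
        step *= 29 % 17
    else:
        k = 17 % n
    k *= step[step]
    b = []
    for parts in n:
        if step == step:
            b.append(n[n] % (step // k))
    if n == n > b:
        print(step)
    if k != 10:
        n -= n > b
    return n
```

Transformed code:
def solve(b, n, parts):
    step = n
    n = step + n % n
    if n < step and step > step:
        k -= k * 6
        step *= 29 % 17
    else:
        k = 17 % n
    k *= step[step]
    b = [n[n] % (step // k) for parts in n if step == step]
    if n == n and n > b:
        print(step)
    if k != 10:
        n -= n > b
    return n

4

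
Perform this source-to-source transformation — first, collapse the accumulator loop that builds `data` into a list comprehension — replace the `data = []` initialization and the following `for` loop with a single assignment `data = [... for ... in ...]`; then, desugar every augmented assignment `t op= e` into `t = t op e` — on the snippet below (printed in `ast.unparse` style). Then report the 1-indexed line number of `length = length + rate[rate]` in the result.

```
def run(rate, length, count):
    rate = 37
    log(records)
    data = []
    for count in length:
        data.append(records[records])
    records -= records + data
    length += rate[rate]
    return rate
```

Transformed code:
def run(rate, length, count):
    rate = 37
    log(records)
    data = [records[records] for count in length]
    records = records - (records + data)
    length = length + rate[rate]
    return rate

6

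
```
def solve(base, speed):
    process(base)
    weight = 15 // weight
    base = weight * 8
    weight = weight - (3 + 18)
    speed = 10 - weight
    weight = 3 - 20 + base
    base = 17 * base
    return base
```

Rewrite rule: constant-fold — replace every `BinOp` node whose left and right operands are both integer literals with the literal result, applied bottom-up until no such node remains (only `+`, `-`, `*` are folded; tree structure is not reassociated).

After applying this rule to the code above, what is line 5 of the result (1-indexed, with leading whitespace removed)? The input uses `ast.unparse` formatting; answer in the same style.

weight = weight - 21

Transformed code:
def solve(base, speed):
    process(base)
    weight = 15 // weight
    base = weight * 8
    weight = weight - 21
    speed = 10 - weight
    weight = -17 + base
    base = 17 * base
    return base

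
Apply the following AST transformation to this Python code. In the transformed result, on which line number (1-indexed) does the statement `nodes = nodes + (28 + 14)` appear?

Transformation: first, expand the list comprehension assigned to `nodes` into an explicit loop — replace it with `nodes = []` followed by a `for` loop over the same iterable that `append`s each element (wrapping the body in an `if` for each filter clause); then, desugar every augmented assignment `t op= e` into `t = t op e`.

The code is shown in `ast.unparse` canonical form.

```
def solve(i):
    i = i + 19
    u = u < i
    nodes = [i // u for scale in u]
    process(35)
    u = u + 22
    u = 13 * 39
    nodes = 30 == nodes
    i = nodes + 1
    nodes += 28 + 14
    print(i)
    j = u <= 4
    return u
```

Transformed code:
def solve(i):
    i = i + 19
    u = u < i
    nodes = []
    for scale in u:
        nodes.append(i // u)
    process(35)
    u = u + 22
    u = 13 * 39
    nodes = 30 == nodes
    i = nodes + 1
    nodes = nodes + (28 + 14)
    print(i)
    j = u <= 4
    return u

12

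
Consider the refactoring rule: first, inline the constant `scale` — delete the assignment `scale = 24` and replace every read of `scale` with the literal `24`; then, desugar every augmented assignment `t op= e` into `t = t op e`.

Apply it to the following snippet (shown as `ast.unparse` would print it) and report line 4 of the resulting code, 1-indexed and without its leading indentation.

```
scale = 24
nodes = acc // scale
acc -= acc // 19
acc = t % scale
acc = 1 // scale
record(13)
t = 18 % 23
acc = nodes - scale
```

Transformed code:
nodes = acc // 24
acc = acc - acc // 19
acc = t % 24
acc = 1 // 24
record(13)
t = 18 % 23
acc = nodes - 24

acc = 1 // 24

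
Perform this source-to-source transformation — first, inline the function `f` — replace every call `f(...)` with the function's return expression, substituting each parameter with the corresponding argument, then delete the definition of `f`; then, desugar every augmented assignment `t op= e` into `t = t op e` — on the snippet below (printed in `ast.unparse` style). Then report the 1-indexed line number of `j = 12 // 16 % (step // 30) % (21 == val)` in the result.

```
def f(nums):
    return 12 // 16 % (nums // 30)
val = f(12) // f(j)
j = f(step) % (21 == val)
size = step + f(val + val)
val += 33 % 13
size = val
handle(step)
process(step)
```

2

Transformed code:
val = 12 // 16 % (12 // 30) // (12 // 16 % (j // 30))
j = 12 // 16 % (step // 30) % (21 == val)
size = step + 12 // 16 % ((val + val) // 30)
val = val + 33 % 13
size = val
handle(step)
process(step)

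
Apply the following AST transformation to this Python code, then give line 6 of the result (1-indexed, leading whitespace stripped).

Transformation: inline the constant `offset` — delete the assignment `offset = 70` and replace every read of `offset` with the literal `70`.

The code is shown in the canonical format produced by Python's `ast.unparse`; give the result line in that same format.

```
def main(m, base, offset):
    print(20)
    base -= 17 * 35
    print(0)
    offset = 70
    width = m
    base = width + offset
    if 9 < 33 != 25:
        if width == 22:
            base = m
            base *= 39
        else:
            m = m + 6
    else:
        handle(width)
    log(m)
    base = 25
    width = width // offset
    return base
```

Transformed code:
def main(m, base, offset):
    print(20)
    base -= 17 * 35
    print(0)
    width = m
    base = width + 70
    if 9 < 33 != 25:
        if width == 22:
            base = m
            base *= 39
        else:
            m = m + 6
    else:
        handle(width)
    log(m)
    base = 25
    width = width // 70
    return base

base = width + 70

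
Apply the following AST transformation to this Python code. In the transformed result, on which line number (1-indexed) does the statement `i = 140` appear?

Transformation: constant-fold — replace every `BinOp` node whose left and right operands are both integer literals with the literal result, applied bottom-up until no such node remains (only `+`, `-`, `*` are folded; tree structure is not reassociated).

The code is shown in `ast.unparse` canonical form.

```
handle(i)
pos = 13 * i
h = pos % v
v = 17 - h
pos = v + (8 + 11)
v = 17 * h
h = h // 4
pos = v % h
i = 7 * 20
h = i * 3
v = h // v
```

9

Transformed code:
handle(i)
pos = 13 * i
h = pos % v
v = 17 - h
pos = v + 19
v = 17 * h
h = h // 4
pos = v % h
i = 140
h = i * 3
v = h // v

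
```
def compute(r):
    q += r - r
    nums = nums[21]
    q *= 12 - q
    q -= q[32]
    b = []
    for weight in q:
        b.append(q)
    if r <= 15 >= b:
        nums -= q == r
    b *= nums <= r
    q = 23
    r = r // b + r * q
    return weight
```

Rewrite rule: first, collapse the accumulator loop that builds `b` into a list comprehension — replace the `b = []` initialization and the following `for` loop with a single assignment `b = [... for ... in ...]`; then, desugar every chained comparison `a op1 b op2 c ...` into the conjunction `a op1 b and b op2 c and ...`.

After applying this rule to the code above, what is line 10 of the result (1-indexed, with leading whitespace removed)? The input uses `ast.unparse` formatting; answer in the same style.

Transformed code:
def compute(r):
    q += r - r
    nums = nums[21]
    q *= 12 - q
    q -= q[32]
    b = [q for weight in q]
    if r <= 15 and 15 >= b:
        nums -= q == r
    b *= nums <= r
    q = 23
    r = r // b + r * q
    return weight

q = 23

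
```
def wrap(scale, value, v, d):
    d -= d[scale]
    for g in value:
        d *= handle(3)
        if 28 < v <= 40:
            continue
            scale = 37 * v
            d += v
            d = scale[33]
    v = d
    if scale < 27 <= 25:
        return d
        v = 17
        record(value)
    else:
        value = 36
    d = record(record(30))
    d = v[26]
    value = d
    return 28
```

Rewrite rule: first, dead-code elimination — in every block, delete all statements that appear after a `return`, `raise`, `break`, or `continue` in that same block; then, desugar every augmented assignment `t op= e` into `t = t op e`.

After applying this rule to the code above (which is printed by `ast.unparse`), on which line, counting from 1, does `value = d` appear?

14

Transformed code:
def wrap(scale, value, v, d):
    d = d - d[scale]
    for g in value:
        d = d * handle(3)
        if 28 < v <= 40:
            continue
    v = d
    if scale < 27 <= 25:
        return d
    else:
        value = 36
    d = record(record(30))
    d = v[26]
    value = d
    return 28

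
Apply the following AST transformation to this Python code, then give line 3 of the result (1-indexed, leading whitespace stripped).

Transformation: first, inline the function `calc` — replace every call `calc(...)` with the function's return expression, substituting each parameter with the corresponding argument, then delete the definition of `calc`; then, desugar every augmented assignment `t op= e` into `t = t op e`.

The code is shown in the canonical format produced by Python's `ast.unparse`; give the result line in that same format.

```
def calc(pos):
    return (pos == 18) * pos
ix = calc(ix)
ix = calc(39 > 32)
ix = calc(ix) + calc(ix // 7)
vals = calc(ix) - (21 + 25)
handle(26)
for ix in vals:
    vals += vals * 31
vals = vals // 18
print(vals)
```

ix = (ix == 18) * ix + (ix // 7 == 18) * (ix // 7)

Transformed code:
ix = (ix == 18) * ix
ix = ((39 > 32) == 18) * (39 > 32)
ix = (ix == 18) * ix + (ix // 7 == 18) * (ix // 7)
vals = (ix == 18) * ix - (21 + 25)
handle(26)
for ix in vals:
    vals = vals + vals * 31
vals = vals // 18
print(vals)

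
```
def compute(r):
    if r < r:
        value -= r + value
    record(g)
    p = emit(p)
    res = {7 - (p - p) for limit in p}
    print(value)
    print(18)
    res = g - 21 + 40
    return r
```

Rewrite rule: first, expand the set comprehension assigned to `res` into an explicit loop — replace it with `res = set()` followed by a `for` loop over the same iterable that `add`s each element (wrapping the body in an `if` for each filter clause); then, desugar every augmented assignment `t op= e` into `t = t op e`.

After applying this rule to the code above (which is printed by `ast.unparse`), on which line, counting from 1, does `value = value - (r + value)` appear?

3

Transformed code:
def compute(r):
    if r < r:
        value = value - (r + value)
    record(g)
    p = emit(p)
    res = set()
    for limit in p:
        res.add(7 - (p - p))
    print(value)
    print(18)
    res = g - 21 + 40
    return r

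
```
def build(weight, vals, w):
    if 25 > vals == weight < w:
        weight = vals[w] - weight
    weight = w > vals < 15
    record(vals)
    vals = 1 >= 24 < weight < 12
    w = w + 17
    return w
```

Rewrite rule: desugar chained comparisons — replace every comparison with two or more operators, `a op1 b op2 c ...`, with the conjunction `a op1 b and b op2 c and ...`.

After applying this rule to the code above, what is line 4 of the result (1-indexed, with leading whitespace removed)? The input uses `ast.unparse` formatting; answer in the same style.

Transformed code:
def build(weight, vals, w):
    if 25 > vals and vals == weight and (weight < w):
        weight = vals[w] - weight
    weight = w > vals and vals < 15
    record(vals)
    vals = 1 >= 24 and 24 < weight and (weight < 12)
    w = w + 17
    return w

weight = w > vals and vals < 15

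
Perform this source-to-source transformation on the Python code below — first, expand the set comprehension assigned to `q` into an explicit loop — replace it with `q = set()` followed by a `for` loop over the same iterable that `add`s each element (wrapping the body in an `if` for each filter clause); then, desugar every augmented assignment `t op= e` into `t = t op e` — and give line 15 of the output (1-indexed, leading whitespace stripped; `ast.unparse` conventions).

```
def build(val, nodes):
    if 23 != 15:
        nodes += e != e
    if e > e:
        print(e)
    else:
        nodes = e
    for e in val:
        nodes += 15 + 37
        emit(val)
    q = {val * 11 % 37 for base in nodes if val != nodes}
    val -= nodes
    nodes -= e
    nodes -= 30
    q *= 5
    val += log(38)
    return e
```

Transformed code:
def build(val, nodes):
    if 23 != 15:
        nodes = nodes + (e != e)
    if e > e:
        print(e)
    else:
        nodes = e
    for e in val:
        nodes = nodes + (15 + 37)
        emit(val)
    q = set()
    for base in nodes:
        if val != nodes:
            q.add(val * 11 % 37)
    val = val - nodes
    nodes = nodes - e
    nodes = nodes - 30
    q = q * 5
    val = val + log(38)
    return e

val = val - nodes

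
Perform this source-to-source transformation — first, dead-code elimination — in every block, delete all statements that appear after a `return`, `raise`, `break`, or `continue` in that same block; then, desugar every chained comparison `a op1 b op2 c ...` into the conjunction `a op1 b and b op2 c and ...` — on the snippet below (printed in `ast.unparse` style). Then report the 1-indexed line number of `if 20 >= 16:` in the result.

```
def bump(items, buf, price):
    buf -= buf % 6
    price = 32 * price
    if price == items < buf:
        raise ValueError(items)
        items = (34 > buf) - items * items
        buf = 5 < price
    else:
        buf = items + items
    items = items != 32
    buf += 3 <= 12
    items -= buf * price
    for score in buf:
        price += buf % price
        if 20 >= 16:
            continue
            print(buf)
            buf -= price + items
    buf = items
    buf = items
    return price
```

Transformed code:
def bump(items, buf, price):
    buf -= buf % 6
    price = 32 * price
    if price == items and items < buf:
        raise ValueError(items)
    else:
        buf = items + items
    items = items != 32
    buf += 3 <= 12
    items -= buf * price
    for score in buf:
        price += buf % price
        if 20 >= 16:
            continue
    buf = items
    buf = items
    return price

13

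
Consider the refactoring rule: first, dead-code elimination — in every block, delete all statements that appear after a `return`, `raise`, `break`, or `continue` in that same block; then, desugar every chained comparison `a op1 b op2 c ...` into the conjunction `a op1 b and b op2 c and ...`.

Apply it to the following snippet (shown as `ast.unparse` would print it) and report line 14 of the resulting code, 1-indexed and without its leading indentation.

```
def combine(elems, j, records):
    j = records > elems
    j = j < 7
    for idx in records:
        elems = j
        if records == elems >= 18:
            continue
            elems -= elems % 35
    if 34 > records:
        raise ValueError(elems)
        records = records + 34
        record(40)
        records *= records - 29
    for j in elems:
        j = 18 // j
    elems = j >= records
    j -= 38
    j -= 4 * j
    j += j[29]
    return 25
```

j -= 4 * j

Transformed code:
def combine(elems, j, records):
    j = records > elems
    j = j < 7
    for idx in records:
        elems = j
        if records == elems and elems >= 18:
            continue
    if 34 > records:
        raise ValueError(elems)
    for j in elems:
        j = 18 // j
    elems = j >= records
    j -= 38
    j -= 4 * j
    j += j[29]
    return 25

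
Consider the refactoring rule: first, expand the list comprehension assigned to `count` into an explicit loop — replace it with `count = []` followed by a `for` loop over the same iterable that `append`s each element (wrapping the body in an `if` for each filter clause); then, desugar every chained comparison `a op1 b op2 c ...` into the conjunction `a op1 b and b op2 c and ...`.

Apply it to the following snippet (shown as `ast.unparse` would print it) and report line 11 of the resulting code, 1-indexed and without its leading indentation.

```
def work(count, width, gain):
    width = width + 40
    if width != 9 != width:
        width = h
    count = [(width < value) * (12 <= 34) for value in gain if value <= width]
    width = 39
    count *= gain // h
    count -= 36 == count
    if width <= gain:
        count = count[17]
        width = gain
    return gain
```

count -= 36 == count

Transformed code:
def work(count, width, gain):
    width = width + 40
    if width != 9 and 9 != width:
        width = h
    count = []
    for value in gain:
        if value <= width:
            count.append((width < value) * (12 <= 34))
    width = 39
    count *= gain // h
    count -= 36 == count
    if width <= gain:
        count = count[17]
        width = gain
    return gain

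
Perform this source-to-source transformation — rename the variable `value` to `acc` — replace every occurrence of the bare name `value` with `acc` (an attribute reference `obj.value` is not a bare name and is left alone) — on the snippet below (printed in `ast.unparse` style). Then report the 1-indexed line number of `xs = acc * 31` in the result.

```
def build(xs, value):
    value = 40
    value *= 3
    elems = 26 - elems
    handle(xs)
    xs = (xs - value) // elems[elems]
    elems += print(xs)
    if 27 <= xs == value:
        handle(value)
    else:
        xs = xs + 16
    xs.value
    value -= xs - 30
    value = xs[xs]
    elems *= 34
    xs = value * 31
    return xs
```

16

Transformed code:
def build(xs, acc):
    acc = 40
    acc *= 3
    elems = 26 - elems
    handle(xs)
    xs = (xs - acc) // elems[elems]
    elems += print(xs)
    if 27 <= xs == acc:
        handle(acc)
    else:
        xs = xs + 16
    xs.value
    acc -= xs - 30
    acc = xs[xs]
    elems *= 34
    xs = acc * 31
    return xs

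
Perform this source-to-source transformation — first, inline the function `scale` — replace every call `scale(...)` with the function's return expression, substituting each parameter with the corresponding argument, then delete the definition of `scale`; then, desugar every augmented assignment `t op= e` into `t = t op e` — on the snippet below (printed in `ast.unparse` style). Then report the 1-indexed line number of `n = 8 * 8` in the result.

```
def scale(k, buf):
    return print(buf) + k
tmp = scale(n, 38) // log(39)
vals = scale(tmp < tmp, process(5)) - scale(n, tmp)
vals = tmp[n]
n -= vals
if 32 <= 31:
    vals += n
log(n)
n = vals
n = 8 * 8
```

9

Transformed code:
tmp = (print(38) + n) // log(39)
vals = print(process(5)) + (tmp < tmp) - (print(tmp) + n)
vals = tmp[n]
n = n - vals
if 32 <= 31:
    vals = vals + n
log(n)
n = vals
n = 8 * 8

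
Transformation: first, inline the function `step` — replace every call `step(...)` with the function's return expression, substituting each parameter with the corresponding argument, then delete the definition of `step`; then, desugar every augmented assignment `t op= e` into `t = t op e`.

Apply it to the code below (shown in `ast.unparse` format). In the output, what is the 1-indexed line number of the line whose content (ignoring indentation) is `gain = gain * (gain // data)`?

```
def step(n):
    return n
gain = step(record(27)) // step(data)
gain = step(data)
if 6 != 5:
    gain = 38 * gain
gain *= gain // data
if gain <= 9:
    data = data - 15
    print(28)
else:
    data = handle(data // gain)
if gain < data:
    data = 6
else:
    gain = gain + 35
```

5

Transformed code:
gain = record(27) // data
gain = data
if 6 != 5:
    gain = 38 * gain
gain = gain * (gain // data)
if gain <= 9:
    data = data - 15
    print(28)
else:
    data = handle(data // gain)
if gain < data:
    data = 6
else:
    gain = gain + 35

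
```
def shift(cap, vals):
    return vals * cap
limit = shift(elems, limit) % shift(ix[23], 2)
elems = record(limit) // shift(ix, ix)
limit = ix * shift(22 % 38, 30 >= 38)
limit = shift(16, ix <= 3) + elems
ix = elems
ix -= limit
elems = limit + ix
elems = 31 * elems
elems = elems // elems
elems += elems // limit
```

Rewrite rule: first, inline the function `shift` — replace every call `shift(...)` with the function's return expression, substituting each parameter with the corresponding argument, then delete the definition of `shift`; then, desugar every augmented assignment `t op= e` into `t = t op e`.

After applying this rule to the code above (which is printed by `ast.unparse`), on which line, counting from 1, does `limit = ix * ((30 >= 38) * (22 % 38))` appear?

Transformed code:
limit = limit * elems % (2 * ix[23])
elems = record(limit) // (ix * ix)
limit = ix * ((30 >= 38) * (22 % 38))
limit = (ix <= 3) * 16 + elems
ix = elems
ix = ix - limit
elems = limit + ix
elems = 31 * elems
elems = elems // elems
elems = elems + elems // limit

3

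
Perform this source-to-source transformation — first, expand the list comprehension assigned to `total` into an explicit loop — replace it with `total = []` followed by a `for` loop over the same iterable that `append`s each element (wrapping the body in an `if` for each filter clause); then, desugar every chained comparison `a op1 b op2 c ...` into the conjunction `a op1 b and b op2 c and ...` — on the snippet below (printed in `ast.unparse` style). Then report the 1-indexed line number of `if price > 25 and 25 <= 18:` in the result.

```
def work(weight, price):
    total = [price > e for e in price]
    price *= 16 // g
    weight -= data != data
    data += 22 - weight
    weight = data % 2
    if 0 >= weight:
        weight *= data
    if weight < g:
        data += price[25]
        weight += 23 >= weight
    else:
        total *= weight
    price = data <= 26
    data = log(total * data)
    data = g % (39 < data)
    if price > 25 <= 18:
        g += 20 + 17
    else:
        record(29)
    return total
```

Transformed code:
def work(weight, price):
    total = []
    for e in price:
        total.append(price > e)
    price *= 16 // g
    weight -= data != data
    data += 22 - weight
    weight = data % 2
    if 0 >= weight:
        weight *= data
    if weight < g:
        data += price[25]
        weight += 23 >= weight
    else:
        total *= weight
    price = data <= 26
    data = log(total * data)
    data = g % (39 < data)
    if price > 25 and 25 <= 18:
        g += 20 + 17
    else:
        record(29)
    return total

19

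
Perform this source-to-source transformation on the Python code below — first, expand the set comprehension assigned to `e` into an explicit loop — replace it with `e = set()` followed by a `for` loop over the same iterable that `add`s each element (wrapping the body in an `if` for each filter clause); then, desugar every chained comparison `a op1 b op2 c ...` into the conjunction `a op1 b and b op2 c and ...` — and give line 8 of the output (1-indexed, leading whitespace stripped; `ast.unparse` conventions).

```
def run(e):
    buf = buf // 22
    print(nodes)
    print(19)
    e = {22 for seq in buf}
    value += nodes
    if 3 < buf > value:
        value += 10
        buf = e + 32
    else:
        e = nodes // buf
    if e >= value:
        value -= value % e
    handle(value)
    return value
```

Transformed code:
def run(e):
    buf = buf // 22
    print(nodes)
    print(19)
    e = set()
    for seq in buf:
        e.add(22)
    value += nodes
    if 3 < buf and buf > value:
        value += 10
        buf = e + 32
    else:
        e = nodes // buf
    if e >= value:
        value -= value % e
    handle(value)
    return value

value += nodes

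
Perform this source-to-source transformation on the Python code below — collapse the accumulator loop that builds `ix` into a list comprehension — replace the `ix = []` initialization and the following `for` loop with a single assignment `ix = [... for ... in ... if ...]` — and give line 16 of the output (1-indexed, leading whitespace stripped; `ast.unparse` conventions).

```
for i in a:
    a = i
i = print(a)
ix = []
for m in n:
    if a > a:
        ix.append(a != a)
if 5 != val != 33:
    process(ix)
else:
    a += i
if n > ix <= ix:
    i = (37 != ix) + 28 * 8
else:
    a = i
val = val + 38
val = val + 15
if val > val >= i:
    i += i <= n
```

i += i <= n

Transformed code:
for i in a:
    a = i
i = print(a)
ix = [a != a for m in n if a > a]
if 5 != val != 33:
    process(ix)
else:
    a += i
if n > ix <= ix:
    i = (37 != ix) + 28 * 8
else:
    a = i
val = val + 38
val = val + 15
if val > val >= i:
    i += i <= n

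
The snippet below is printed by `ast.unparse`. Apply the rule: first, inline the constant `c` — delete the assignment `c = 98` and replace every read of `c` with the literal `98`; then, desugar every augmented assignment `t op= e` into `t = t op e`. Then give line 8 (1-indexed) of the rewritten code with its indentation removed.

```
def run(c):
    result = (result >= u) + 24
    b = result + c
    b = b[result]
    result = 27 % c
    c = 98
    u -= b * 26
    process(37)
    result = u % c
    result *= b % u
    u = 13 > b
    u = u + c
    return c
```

result = u % 98

Transformed code:
def run(c):
    result = (result >= u) + 24
    b = result + 98
    b = b[result]
    result = 27 % 98
    u = u - b * 26
    process(37)
    result = u % 98
    result = result * (b % u)
    u = 13 > b
    u = u + 98
    return 98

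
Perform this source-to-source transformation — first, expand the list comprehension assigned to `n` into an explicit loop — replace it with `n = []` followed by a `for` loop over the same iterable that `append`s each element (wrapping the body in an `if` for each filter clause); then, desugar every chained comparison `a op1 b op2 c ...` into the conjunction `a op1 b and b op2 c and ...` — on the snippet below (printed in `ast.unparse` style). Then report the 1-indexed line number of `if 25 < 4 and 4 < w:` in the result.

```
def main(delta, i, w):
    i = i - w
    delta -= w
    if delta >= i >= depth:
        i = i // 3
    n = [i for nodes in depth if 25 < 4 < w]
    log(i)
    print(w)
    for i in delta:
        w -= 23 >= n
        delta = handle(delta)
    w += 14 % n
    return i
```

8

Transformed code:
def main(delta, i, w):
    i = i - w
    delta -= w
    if delta >= i and i >= depth:
        i = i // 3
    n = []
    for nodes in depth:
        if 25 < 4 and 4 < w:
            n.append(i)
    log(i)
    print(w)
    for i in delta:
        w -= 23 >= n
        delta = handle(delta)
    w += 14 % n
    return i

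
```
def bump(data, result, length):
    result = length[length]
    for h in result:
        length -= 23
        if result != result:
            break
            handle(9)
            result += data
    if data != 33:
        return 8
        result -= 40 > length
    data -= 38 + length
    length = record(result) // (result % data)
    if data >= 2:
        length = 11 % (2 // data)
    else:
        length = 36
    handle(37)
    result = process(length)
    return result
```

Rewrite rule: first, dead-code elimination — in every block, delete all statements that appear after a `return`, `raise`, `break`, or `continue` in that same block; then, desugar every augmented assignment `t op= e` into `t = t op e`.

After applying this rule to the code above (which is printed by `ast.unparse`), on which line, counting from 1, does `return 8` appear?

8

Transformed code:
def bump(data, result, length):
    result = length[length]
    for h in result:
        length = length - 23
        if result != result:
            break
    if data != 33:
        return 8
    data = data - (38 + length)
    length = record(result) // (result % data)
    if data >= 2:
        length = 11 % (2 // data)
    else:
        length = 36
    handle(37)
    result = process(length)
    return result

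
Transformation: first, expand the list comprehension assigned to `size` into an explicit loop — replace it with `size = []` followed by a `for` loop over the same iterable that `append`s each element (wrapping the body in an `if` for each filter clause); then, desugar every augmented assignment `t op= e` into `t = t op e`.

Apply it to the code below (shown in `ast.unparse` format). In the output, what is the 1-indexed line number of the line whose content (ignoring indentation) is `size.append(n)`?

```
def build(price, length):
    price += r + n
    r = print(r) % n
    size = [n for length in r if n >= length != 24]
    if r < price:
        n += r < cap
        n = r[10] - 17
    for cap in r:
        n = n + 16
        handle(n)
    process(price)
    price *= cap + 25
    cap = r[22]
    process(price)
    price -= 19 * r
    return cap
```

Transformed code:
def build(price, length):
    price = price + (r + n)
    r = print(r) % n
    size = []
    for length in r:
        if n >= length != 24:
            size.append(n)
    if r < price:
        n = n + (r < cap)
        n = r[10] - 17
    for cap in r:
        n = n + 16
        handle(n)
    process(price)
    price = price * (cap + 25)
    cap = r[22]
    process(price)
    price = price - 19 * r
    return cap

7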